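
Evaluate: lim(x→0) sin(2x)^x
This is an exponential indeterminate form.

For exponential indeterminate forms, take the natural log:
  Let L = lim(x→0) sin(2x)^x
  Then ln(L) = lim(x→0) [exponent × ln(base)]
  Evaluate using L'Hôpital or standard limits, then exponentiate.
  L = 1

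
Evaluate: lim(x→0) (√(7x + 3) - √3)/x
This is a standard limit.

Factor or rationalize the expression:
  lim(x→0) (√(7x + 3) - √3)/x = 7·sqrt(3)/6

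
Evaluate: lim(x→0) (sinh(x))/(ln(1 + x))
This is a 0/0 indeterminate form.

Apply L'Hôpital's rule: differentiate numerator and denominator separately.
  f(x) = sinh(x)   ⇒   f'(x) = cosh(x)
  g(x) = ln(x + 1)   ⇒   g'(x) = 1/(x + 1)
  lim(x→0) f'(x)/g'(x) = lim(x→0) (cosh(x))/(1/(x + 1))
  = 1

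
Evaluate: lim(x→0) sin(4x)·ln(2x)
This is a 0·∞ indeterminate form.

Rewrite 0·∞ as a quotient (0/0 or ∞/∞ form), then apply L'Hôpital's rule:
  lim(x→0) sin(4x)·ln(2x) = 0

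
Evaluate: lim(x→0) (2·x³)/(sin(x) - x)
This is a 0/0 indeterminate form.

Apply L'Hôpital's rule: differentiate numerator and denominator separately.
  f(x) = 2·x^3   ⇒   f'(x) = 6·x^2
  g(x) = -x + sin(x)   ⇒   g'(x) = cos(x) - 1
  lim(x→0) f'(x)/g'(x) = lim(x→0) (6·x^2)/(cos(x) - 1)
  = -12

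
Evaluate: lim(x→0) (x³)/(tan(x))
This is a 0/0 indeterminate form.

Apply L'Hôpital's rule: differentiate numerator and denominator separately.
  f(x) = x^3   ⇒   f'(x) = 3·x^2
  g(x) = tan(x)   ⇒   g'(x) = tan(x)^2 + 1
  lim(x→0) f'(x)/g'(x) = lim(x→0) (3·x^2)/(tan(x)^2 + 1)
  = 0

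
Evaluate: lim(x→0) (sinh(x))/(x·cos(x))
This is a 0/0 indeterminate form.

Apply L'Hôpital's rule: differentiate numerator and denominator separately.
  f(x) = sinh(x)   ⇒   f'(x) = cosh(x)
  g(x) = x·cos(x)   ⇒   g'(x) = -x·sin(x) + cos(x)
  lim(x→0) f'(x)/g'(x) = lim(x→0) (cosh(x))/(-x·sin(x) + cos(x))
  = 1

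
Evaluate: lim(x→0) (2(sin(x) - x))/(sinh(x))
This is a 0/0 indeterminate form.

Apply L'Hôpital's rule: differentiate numerator and denominator separately.
  f(x) = -2·x + 2·sin(x)   ⇒   f'(x) = 2·cos(x) - 2
  g(x) = sinh(x)   ⇒   g'(x) = cosh(x)
  lim(x→0) f'(x)/g'(x) = lim(x→0) (2·cos(x) - 2)/(cosh(x))
  = 0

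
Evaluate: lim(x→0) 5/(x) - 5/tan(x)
This is an ∞-∞ indeterminate form.

Combine fractions or rationalize to convert ∞-∞ to 0/0 form:
  lim(x→0) 5/(x) - 5/tan(x) = 0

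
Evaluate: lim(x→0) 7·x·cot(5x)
This is a 0·∞ indeterminate form.

Rewrite 0·∞ as a quotient (0/0 or ∞/∞ form), then apply L'Hôpital's rule:
  lim(x→0) 7·x·cot(5x) = 7/5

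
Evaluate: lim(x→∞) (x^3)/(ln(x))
This is an ∞/∞ indeterminate form.

Apply L'Hôpital's rule: differentiate numerator and denominator separately.
  f(x) = x^3   ⇒   f'(x) = 3·x^2
  g(x) = ln(x)   ⇒   g'(x) = 1/x
  lim(x→∞) f'(x)/g'(x) = lim(x→∞) (3·x^2)/(1/x)
  = ∞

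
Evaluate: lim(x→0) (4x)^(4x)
This is an exponential indeterminate form.

For exponential indeterminate forms, take the natural log:
  Let L = lim(x→0) (4x)^(4x)
  Then ln(L) = lim(x→0) [exponent × ln(base)]
  Evaluate using L'Hôpital or standard limits, then exponentiate.
  L = 1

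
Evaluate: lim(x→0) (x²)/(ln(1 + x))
This is a 0/0 indeterminate form.

Apply L'Hôpital's rule: differentiate numerator and denominator separately.
  f(x) = x^2   ⇒   f'(x) = 2·x
  g(x) = ln(x + 1)   ⇒   g'(x) = 1/(x + 1)
  lim(x→0) f'(x)/g'(x) = lim(x→0) (2·x)/(1/(x + 1))
  = 0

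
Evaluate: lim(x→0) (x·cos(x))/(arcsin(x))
This is a 0/0 indeterminate form.

Apply L'Hôpital's rule: differentiate numerator and denominator separately.
  f(x) = x·cos(x)   ⇒   f'(x) = -x·sin(x) + cos(x)
  g(x) = asin(x)   ⇒   g'(x) = 1/sqrt(1 - x^2)
  lim(x→0) f'(x)/g'(x) = lim(x→0) (-x·sin(x) + cos(x))/(1/sqrt(1 - x^2))
  = 1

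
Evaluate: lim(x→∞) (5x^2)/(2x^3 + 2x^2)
This is an ∞/∞ indeterminate form.

Apply L'Hôpital's rule: differentiate numerator and denominator separately.
  f(x) = 5·x^2   ⇒   f'(x) = 10·x
  g(x) = 2·x^3 + 2·x^2   ⇒   g'(x) = 6·x^2 + 4·x
  lim(x→∞) f'(x)/g'(x) = lim(x→∞) (10·x)/(6·x^2 + 4·x)
  = 0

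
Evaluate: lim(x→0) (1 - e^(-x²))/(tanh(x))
This is a 0/0 indeterminate form.

Apply L'Hôpital's rule: differentiate numerator and denominator separately.
  f(x) = 1 - e^(-x^2)   ⇒   f'(x) = 2·x·e^(-x^2)
  g(x) = tanh(x)   ⇒   g'(x) = 1 - tanh(x)^2
  lim(x→0) f'(x)/g'(x) = lim(x→0) (2·x·e^(-x^2))/(1 - tanh(x)^2)
  = 0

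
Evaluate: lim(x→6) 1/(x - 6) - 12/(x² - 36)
This is an ∞-∞ indeterminate form.

Combine fractions or rationalize to convert ∞-∞ to 0/0 form:
  lim(x→6) 1/(x - 6) - 12/(x² - 36) = 1/12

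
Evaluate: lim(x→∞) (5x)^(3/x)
This is an exponential indeterminate form.

For exponential indeterminate forms, take the natural log:
  Let L = lim(x→∞) (5x)^(3/x)
  Then ln(L) = lim(x→∞) [exponent × ln(base)]
  Evaluate using L'Hôpital or standard limits, then exponentiate.
  L = 1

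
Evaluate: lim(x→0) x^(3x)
This is an exponential indeterminate form.

For exponential indeterminate forms, take the natural log:
  Let L = lim(x→0) x^(3x)
  Then ln(L) = lim(x→0) [exponent × ln(base)]
  Evaluate using L'Hôpital or standard limits, then exponentiate.
  L = 1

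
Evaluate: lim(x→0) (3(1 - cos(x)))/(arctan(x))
This is a 0/0 indeterminate form.

Apply L'Hôpital's rule: differentiate numerator and denominator separately.
  f(x) = 3 - 3·cos(x)   ⇒   f'(x) = 3·sin(x)
  g(x) = atan(x)   ⇒   g'(x) = 1/(x^2 + 1)
  lim(x→0) f'(x)/g'(x) = lim(x→0) (3·sin(x))/(1/(x^2 + 1))
  = 0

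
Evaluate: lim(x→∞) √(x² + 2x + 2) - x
This is an ∞-∞ indeterminate form.

Combine fractions or rationalize to convert ∞-∞ to 0/0 form:
  lim(x→∞) √(x² + 2x + 2) - x = 1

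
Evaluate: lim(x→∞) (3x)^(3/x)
This is an exponential indeterminate form.

For exponential indeterminate forms, take the natural log:
  Let L = lim(x→∞) (3x)^(3/x)
  Then ln(L) = lim(x→∞) [exponent × ln(base)]
  Evaluate using L'Hôpital or standard limits, then exponentiate.
  L = 1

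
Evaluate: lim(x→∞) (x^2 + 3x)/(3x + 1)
This is an ∞/∞ indeterminate form.

Apply L'Hôpital's rule: differentiate numerator and denominator separately.
  f(x) = x^2 + 3·x   ⇒   f'(x) = 2·x + 3
  g(x) = 3·x + 1   ⇒   g'(x) = 3
  lim(x→∞) f'(x)/g'(x) = lim(x→∞) (2·x + 3)/(3)
  = ∞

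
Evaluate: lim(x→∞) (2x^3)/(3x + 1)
This is an ∞/∞ indeterminate form.

Apply L'Hôpital's rule: differentiate numerator and denominator separately.
  f(x) = 2·x^3   ⇒   f'(x) = 6·x^2
  g(x) = 3·x + 1   ⇒   g'(x) = 3
  lim(x→∞) f'(x)/g'(x) = lim(x→∞) (6·x^2)/(3)
  = ∞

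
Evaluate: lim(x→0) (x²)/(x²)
This is a 0/0 indeterminate form.

Apply L'Hôpital's rule: differentiate numerator and denominator separately.
  f(x) = x^2   ⇒   f'(x) = 2·x
  g(x) = x^2   ⇒   g'(x) = 2·x
  lim(x→0) f'(x)/g'(x) = lim(x→0) (2·x)/(2·x)
  = 1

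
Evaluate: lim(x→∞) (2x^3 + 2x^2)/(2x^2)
This is an ∞/∞ indeterminate form.

Apply L'Hôpital's rule: differentiate numerator and denominator separately.
  f(x) = 2·x^3 + 2·x^2   ⇒   f'(x) = 6·x^2 + 4·x
  g(x) = 2·x^2   ⇒   g'(x) = 4·x
  lim(x→∞) f'(x)/g'(x) = lim(x→∞) (6·x^2 + 4·x)/(4·x)
  = ∞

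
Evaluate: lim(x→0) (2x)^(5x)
This is an exponential indeterminate form.

For exponential indeterminate forms, take the natural log:
  Let L = lim(x→0) (2x)^(5x)
  Then ln(L) = lim(x→0) [exponent × ln(base)]
  Evaluate using L'Hôpital or standard limits, then exponentiate.
  L = 1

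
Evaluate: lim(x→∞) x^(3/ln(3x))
This is an exponential indeterminate form.

For exponential indeterminate forms, take the natural log:
  Let L = lim(x→∞) x^(3/ln(3x))
  Then ln(L) = lim(x→∞) [exponent × ln(base)]
  Evaluate using L'Hôpital or standard limits, then exponentiate.
  L = e^(3)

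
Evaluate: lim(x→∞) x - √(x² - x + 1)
This is an ∞-∞ indeterminate form.

Combine fractions or rationalize to convert ∞-∞ to 0/0 form:
  lim(x→∞) x - √(x² - x + 1) = 1/2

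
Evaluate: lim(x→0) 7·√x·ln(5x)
This is a 0·∞ indeterminate form.

Rewrite 0·∞ as a quotient (0/0 or ∞/∞ form), then apply L'Hôpital's rule:
  lim(x→0) 7·√x·ln(5x) = 0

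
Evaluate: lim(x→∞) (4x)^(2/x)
This is an exponential indeterminate form.

For exponential indeterminate forms, take the natural log:
  Let L = lim(x→∞) (4x)^(2/x)
  Then ln(L) = lim(x→∞) [exponent × ln(base)]
  Evaluate using L'Hôpital or standard limits, then exponentiate.
  L = 1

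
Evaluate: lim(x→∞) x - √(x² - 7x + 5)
This is an ∞-∞ indeterminate form.

Combine fractions or rationalize to convert ∞-∞ to 0/0 form:
  lim(x→∞) x - √(x² - 7x + 5) = 7/2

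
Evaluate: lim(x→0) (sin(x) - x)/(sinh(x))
This is a 0/0 indeterminate form.

Apply L'Hôpital's rule: differentiate numerator and denominator separately.
  f(x) = -x + sin(x)   ⇒   f'(x) = cos(x) - 1
  g(x) = sinh(x)   ⇒   g'(x) = cosh(x)
  lim(x→0) f'(x)/g'(x) = lim(x→0) (cos(x) - 1)/(cosh(x))
  = 0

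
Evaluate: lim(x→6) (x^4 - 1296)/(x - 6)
This is a standard limit.

Factor or rationalize the expression:
  lim(x→6) (x^4 - 1296)/(x - 6) = 864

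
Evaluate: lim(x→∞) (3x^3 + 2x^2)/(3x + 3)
This is an ∞/∞ indeterminate form.

Apply L'Hôpital's rule: differentiate numerator and denominator separately.
  f(x) = 3·x^3 + 2·x^2   ⇒   f'(x) = 9·x^2 + 4·x
  g(x) = 3·x + 3   ⇒   g'(x) = 3
  lim(x→∞) f'(x)/g'(x) = lim(x→∞) (9·x^2 + 4·x)/(3)
  = ∞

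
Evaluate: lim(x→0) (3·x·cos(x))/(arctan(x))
This is a 0/0 indeterminate form.

Apply L'Hôpital's rule: differentiate numerator and denominator separately.
  f(x) = 3·x·cos(x)   ⇒   f'(x) = -3·x·sin(x) + 3·cos(x)
  g(x) = atan(x)   ⇒   g'(x) = 1/(x^2 + 1)
  lim(x→0) f'(x)/g'(x) = lim(x→0) (-3·x·sin(x) + 3·cos(x))/(1/(x^2 + 1))
  = 3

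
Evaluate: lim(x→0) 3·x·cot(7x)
This is a 0·∞ indeterminate form.

Rewrite 0·∞ as a quotient (0/0 or ∞/∞ form), then apply L'Hôpital's rule:
  lim(x→0) 3·x·cot(7x) = 3/7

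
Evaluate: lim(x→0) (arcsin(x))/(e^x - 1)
This is a 0/0 indeterminate form.

Apply L'Hôpital's rule: differentiate numerator and denominator separately.
  f(x) = asin(x)   ⇒   f'(x) = 1/sqrt(1 - x^2)
  g(x) = e^(x) - 1   ⇒   g'(x) = e^(x)
  lim(x→0) f'(x)/g'(x) = lim(x→0) (1/sqrt(1 - x^2))/(e^(x))
  = 1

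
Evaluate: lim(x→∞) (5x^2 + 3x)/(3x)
This is an ∞/∞ indeterminate form.

Apply L'Hôpital's rule: differentiate numerator and denominator separately.
  f(x) = 5·x^2 + 3·x   ⇒   f'(x) = 10·x + 3
  g(x) = 3·x   ⇒   g'(x) = 3
  lim(x→∞) f'(x)/g'(x) = lim(x→∞) (10·x + 3)/(3)
  = ∞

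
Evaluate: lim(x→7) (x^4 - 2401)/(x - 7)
This is a standard limit.

Factor or rationalize the expression:
  lim(x→7) (x^4 - 2401)/(x - 7) = 1372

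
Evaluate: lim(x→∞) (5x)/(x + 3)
This is an ∞/∞ indeterminate form.

Apply L'Hôpital's rule: differentiate numerator and denominator separately.
  f(x) = 5·x   ⇒   f'(x) = 5
  g(x) = x + 3   ⇒   g'(x) = 1
  lim(x→∞) f'(x)/g'(x) = lim(x→∞) (5)/(1)
  = 5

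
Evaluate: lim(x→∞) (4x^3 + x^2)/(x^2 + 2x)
This is an ∞/∞ indeterminate form.

Apply L'Hôpital's rule: differentiate numerator and denominator separately.
  f(x) = 4·x^3 + x^2   ⇒   f'(x) = 12·x^2 + 2·x
  g(x) = x^2 + 2·x   ⇒   g'(x) = 2·x + 2
  lim(x→∞) f'(x)/g'(x) = lim(x→∞) (12·x^2 + 2·x)/(2·x + 2)
  = ∞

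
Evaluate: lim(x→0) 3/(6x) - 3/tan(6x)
This is an ∞-∞ indeterminate form.

Combine fractions or rationalize to convert ∞-∞ to 0/0 form:
  lim(x→0) 3/(6x) - 3/tan(6x) = 0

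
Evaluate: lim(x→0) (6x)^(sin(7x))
This is an exponential indeterminate form.

For exponential indeterminate forms, take the natural log:
  Let L = lim(x→0) (6x)^(sin(7x))
  Then ln(L) = lim(x→0) [exponent × ln(base)]
  Evaluate using L'Hôpital or standard limits, then exponentiate.
  L = 1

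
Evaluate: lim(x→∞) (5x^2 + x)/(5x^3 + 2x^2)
This is an ∞/∞ indeterminate form.

Apply L'Hôpital's rule: differentiate numerator and denominator separately.
  f(x) = 5·x^2 + x   ⇒   f'(x) = 10·x + 1
  g(x) = 5·x^3 + 2·x^2   ⇒   g'(x) = 15·x^2 + 4·x
  lim(x→∞) f'(x)/g'(x) = lim(x→∞) (10·x + 1)/(15·x^2 + 4·x)
  = 0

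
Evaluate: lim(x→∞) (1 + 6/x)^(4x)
This is an exponential indeterminate form.

For exponential indeterminate forms, take the natural log:
  Let L = lim(x→∞) (1 + 6/x)^(4x)
  Then ln(L) = lim(x→∞) [exponent × ln(base)]
  Evaluate using L'Hôpital or standard limits, then exponentiate.
  L = e^(24)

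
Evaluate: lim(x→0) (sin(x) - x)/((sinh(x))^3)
This is a 0/0 indeterminate form.

Apply L'Hôpital's rule: differentiate numerator and denominator separately.
  f(x) = -x + sin(x)   ⇒   f'(x) = cos(x) - 1
  g(x) = sinh(x)^3   ⇒   g'(x) = 3·sinh(x)^2·cosh(x)
  lim(x→0) f'(x)/g'(x) = lim(x→0) (cos(x) - 1)/(3·sinh(x)^2·cosh(x))
  = -1/6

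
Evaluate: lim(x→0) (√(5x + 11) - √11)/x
This is a standard limit.

Factor or rationalize the expression:
  lim(x→0) (√(5x + 11) - √11)/x = 5·sqrt(11)/22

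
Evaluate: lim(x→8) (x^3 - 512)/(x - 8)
This is a standard limit.

Factor or rationalize the expression:
  lim(x→8) (x^3 - 512)/(x - 8) = 192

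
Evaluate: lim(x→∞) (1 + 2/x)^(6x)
This is an exponential indeterminate form.

For exponential indeterminate forms, take the natural log:
  Let L = lim(x→∞) (1 + 2/x)^(6x)
  Then ln(L) = lim(x→∞) [exponent × ln(base)]
  Evaluate using L'Hôpital or standard limits, then exponentiate.
  L = e^(12)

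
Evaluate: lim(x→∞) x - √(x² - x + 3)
This is an ∞-∞ indeterminate form.

Combine fractions or rationalize to convert ∞-∞ to 0/0 form:
  lim(x→∞) x - √(x² - x + 3) = 1/2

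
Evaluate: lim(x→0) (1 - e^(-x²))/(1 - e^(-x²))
This is a 0/0 indeterminate form.

Apply L'Hôpital's rule: differentiate numerator and denominator separately.
  f(x) = 1 - e^(-x^2)   ⇒   f'(x) = 2·x·e^(-x^2)
  g(x) = 1 - e^(-x^2)   ⇒   g'(x) = 2·x·e^(-x^2)
  lim(x→0) f'(x)/g'(x) = lim(x→0) (2·x·e^(-x^2))/(2·x·e^(-x^2))
  = 1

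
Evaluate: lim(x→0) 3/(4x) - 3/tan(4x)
This is an ∞-∞ indeterminate form.

Combine fractions or rationalize to convert ∞-∞ to 0/0 form:
  lim(x→0) 3/(4x) - 3/tan(4x) = 0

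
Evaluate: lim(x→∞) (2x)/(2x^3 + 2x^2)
This is an ∞/∞ indeterminate form.

Apply L'Hôpital's rule: differentiate numerator and denominator separately.
  f(x) = 2·x   ⇒   f'(x) = 2
  g(x) = 2·x^3 + 2·x^2   ⇒   g'(x) = 6·x^2 + 4·x
  lim(x→∞) f'(x)/g'(x) = lim(x→∞) (2)/(6·x^2 + 4·x)
  = 0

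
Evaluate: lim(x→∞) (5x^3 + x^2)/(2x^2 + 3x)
This is an ∞/∞ indeterminate form.

Apply L'Hôpital's rule: differentiate numerator and denominator separately.
  f(x) = 5·x^3 + x^2   ⇒   f'(x) = 15·x^2 + 2·x
  g(x) = 2·x^2 + 3·x   ⇒   g'(x) = 4·x + 3
  lim(x→∞) f'(x)/g'(x) = lim(x→∞) (15·x^2 + 2·x)/(4·x + 3)
  = ∞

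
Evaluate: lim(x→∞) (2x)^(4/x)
This is an exponential indeterminate form.

For exponential indeterminate forms, take the natural log:
  Let L = lim(x→∞) (2x)^(4/x)
  Then ln(L) = lim(x→∞) [exponent × ln(base)]
  Evaluate using L'Hôpital or standard limits, then exponentiate.
  L = 1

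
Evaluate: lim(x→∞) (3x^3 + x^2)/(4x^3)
This is an ∞/∞ indeterminate form.

Apply L'Hôpital's rule: differentiate numerator and denominator separately.
  f(x) = 3·x^3 + x^2   ⇒   f'(x) = 9·x^2 + 2·x
  g(x) = 4·x^3   ⇒   g'(x) = 12·x^2
  lim(x→∞) f'(x)/g'(x) = lim(x→∞) (9·x^2 + 2·x)/(12·x^2)
  = 3/4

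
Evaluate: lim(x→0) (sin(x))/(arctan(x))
This is a 0/0 indeterminate form.

Apply L'Hôpital's rule: differentiate numerator and denominator separately.
  f(x) = sin(x)   ⇒   f'(x) = cos(x)
  g(x) = atan(x)   ⇒   g'(x) = 1/(x^2 + 1)
  lim(x→0) f'(x)/g'(x) = lim(x→0) (cos(x))/(1/(x^2 + 1))
  = 1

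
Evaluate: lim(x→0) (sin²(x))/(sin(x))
This is a 0/0 indeterminate form.

Apply L'Hôpital's rule: differentiate numerator and denominator separately.
  f(x) = sin(x)^2   ⇒   f'(x) = 2·sin(x)·cos(x)
  g(x) = sin(x)   ⇒   g'(x) = cos(x)
  lim(x→0) f'(x)/g'(x) = lim(x→0) (2·sin(x)·cos(x))/(cos(x))
  = 0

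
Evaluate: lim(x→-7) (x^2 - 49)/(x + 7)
This is a standard limit.

Factor or rationalize the expression:
  lim(x→-7) (x^2 - 49)/(x + 7) = -14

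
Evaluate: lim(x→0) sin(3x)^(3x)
This is an exponential indeterminate form.

For exponential indeterminate forms, take the natural log:
  Let L = lim(x→0) sin(3x)^(3x)
  Then ln(L) = lim(x→0) [exponent × ln(base)]
  Evaluate using L'Hôpital or standard limits, then exponentiate.
  L = 1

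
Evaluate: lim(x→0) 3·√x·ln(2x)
This is a 0·∞ indeterminate form.

Rewrite 0·∞ as a quotient (0/0 or ∞/∞ form), then apply L'Hôpital's rule:
  lim(x→0) 3·√x·ln(2x) = 0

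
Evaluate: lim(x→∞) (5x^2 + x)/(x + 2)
This is an ∞/∞ indeterminate form.

Apply L'Hôpital's rule: differentiate numerator and denominator separately.
  f(x) = 5·x^2 + x   ⇒   f'(x) = 10·x + 1
  g(x) = x + 2   ⇒   g'(x) = 1
  lim(x→∞) f'(x)/g'(x) = lim(x→∞) (10·x + 1)/(1)
  = ∞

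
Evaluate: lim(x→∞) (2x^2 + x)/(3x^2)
This is an ∞/∞ indeterminate form.

Apply L'Hôpital's rule: differentiate numerator and denominator separately.
  f(x) = 2·x^2 + x   ⇒   f'(x) = 4·x + 1
  g(x) = 3·x^2   ⇒   g'(x) = 6·x
  lim(x→∞) f'(x)/g'(x) = lim(x→∞) (4·x + 1)/(6·x)
  = 2/3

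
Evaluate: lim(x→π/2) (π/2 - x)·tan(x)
This is a 0·∞ indeterminate form.

Rewrite 0·∞ as a quotient (0/0 or ∞/∞ form), then apply L'Hôpital's rule:
  lim(x→π/2) (π/2 - x)·tan(x) = 1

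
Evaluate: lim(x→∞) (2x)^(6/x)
This is an exponential indeterminate form.

For exponential indeterminate forms, take the natural log:
  Let L = lim(x→∞) (2x)^(6/x)
  Then ln(L) = lim(x→∞) [exponent × ln(base)]
  Evaluate using L'Hôpital or standard limits, then exponentiate.
  L = 1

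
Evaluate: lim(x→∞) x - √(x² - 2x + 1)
This is an ∞-∞ indeterminate form.

Combine fractions or rationalize to convert ∞-∞ to 0/0 form:
  lim(x→∞) x - √(x² - 2x + 1) = 1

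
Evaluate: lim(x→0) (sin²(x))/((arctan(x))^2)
This is a 0/0 indeterminate form.

Apply L'Hôpital's rule: differentiate numerator and denominator separately.
  f(x) = sin(x)^2   ⇒   f'(x) = 2·sin(x)·cos(x)
  g(x) = atan(x)^2   ⇒   g'(x) = 2·atan(x)/(x^2 + 1)
  lim(x→0) f'(x)/g'(x) = lim(x→0) (2·sin(x)·cos(x))/(2·atan(x)/(x^2 + 1))
  = 1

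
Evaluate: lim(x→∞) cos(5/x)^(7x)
This is an exponential indeterminate form.

For exponential indeterminate forms, take the natural log:
  Let L = lim(x→∞) cos(5/x)^(7x)
  Then ln(L) = lim(x→∞) [exponent × ln(base)]
  Evaluate using L'Hôpital or standard limits, then exponentiate.
  L = 1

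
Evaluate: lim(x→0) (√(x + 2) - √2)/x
This is a standard limit.

Factor or rationalize the expression:
  lim(x→0) (√(x + 2) - √2)/x = sqrt(2)/4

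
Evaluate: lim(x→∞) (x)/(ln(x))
This is an ∞/∞ indeterminate form.

Apply L'Hôpital's rule: differentiate numerator and denominator separately.
  f(x) = x   ⇒   f'(x) = 1
  g(x) = ln(x)   ⇒   g'(x) = 1/x
  lim(x→∞) f'(x)/g'(x) = lim(x→∞) (1)/(1/x)
  = ∞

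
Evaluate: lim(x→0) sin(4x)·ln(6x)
This is a 0·∞ indeterminate form.

Rewrite 0·∞ as a quotient (0/0 or ∞/∞ form), then apply L'Hôpital's rule:
  lim(x→0) sin(4x)·ln(6x) = 0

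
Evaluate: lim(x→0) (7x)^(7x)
This is an exponential indeterminate form.

For exponential indeterminate forms, take the natural log:
  Let L = lim(x→0) (7x)^(7x)
  Then ln(L) = lim(x→0) [exponent × ln(base)]
  Evaluate using L'Hôpital or standard limits, then exponentiate.
  L = 1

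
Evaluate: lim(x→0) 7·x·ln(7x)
This is a 0·∞ indeterminate form.

Rewrite 0·∞ as a quotient (0/0 or ∞/∞ form), then apply L'Hôpital's rule:
  lim(x→0) 7·x·ln(7x) = 0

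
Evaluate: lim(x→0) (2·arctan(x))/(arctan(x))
This is a 0/0 indeterminate form.

Apply L'Hôpital's rule: differentiate numerator and denominator separately.
  f(x) = 2·atan(x)   ⇒   f'(x) = 2/(x^2 + 1)
  g(x) = atan(x)   ⇒   g'(x) = 1/(x^2 + 1)
  lim(x→0) f'(x)/g'(x) = lim(x→0) (2/(x^2 + 1))/(1/(x^2 + 1))
  = 2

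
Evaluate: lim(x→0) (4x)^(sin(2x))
This is an exponential indeterminate form.

For exponential indeterminate forms, take the natural log:
  Let L = lim(x→0) (4x)^(sin(2x))
  Then ln(L) = lim(x→0) [exponent × ln(base)]
  Evaluate using L'Hôpital or standard limits, then exponentiate.
  L = 1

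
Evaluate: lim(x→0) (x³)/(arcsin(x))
This is a 0/0 indeterminate form.

Apply L'Hôpital's rule: differentiate numerator and denominator separately.
  f(x) = x^3   ⇒   f'(x) = 3·x^2
  g(x) = asin(x)   ⇒   g'(x) = 1/sqrt(1 - x^2)
  lim(x→0) f'(x)/g'(x) = lim(x→0) (3·x^2)/(1/sqrt(1 - x^2))
  = 0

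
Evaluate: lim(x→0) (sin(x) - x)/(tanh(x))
This is a 0/0 indeterminate form.

Apply L'Hôpital's rule: differentiate numerator and denominator separately.
  f(x) = -x + sin(x)   ⇒   f'(x) = cos(x) - 1
  g(x) = tanh(x)   ⇒   g'(x) = 1 - tanh(x)^2
  lim(x→0) f'(x)/g'(x) = lim(x→0) (cos(x) - 1)/(1 - tanh(x)^2)
  = 0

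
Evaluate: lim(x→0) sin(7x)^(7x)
This is an exponential indeterminate form.

For exponential indeterminate forms, take the natural log:
  Let L = lim(x→0) sin(7x)^(7x)
  Then ln(L) = lim(x→0) [exponent × ln(base)]
  Evaluate using L'Hôpital or standard limits, then exponentiate.
  L = 1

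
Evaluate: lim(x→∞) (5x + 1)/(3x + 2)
This is an ∞/∞ indeterminate form.

Apply L'Hôpital's rule: differentiate numerator and denominator separately.
  f(x) = 5·x + 1   ⇒   f'(x) = 5
  g(x) = 3·x + 2   ⇒   g'(x) = 3
  lim(x→∞) f'(x)/g'(x) = lim(x→∞) (5)/(3)
  = 5/3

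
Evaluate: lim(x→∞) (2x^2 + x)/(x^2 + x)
This is an ∞/∞ indeterminate form.

Apply L'Hôpital's rule: differentiate numerator and denominator separately.
  f(x) = 2·x^2 + x   ⇒   f'(x) = 4·x + 1
  g(x) = x^2 + x   ⇒   g'(x) = 2·x + 1
  lim(x→∞) f'(x)/g'(x) = lim(x→∞) (4·x + 1)/(2·x + 1)
  = 2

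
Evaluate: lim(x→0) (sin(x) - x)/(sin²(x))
This is a 0/0 indeterminate form.

Apply L'Hôpital's rule: differentiate numerator and denominator separately.
  f(x) = -x + sin(x)   ⇒   f'(x) = cos(x) - 1
  g(x) = sin(x)^2   ⇒   g'(x) = 2·sin(x)·cos(x)
  lim(x→0) f'(x)/g'(x) = lim(x→0) (cos(x) - 1)/(2·sin(x)·cos(x))
  = 0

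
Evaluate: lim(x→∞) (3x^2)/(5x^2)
This is an ∞/∞ indeterminate form.

Apply L'Hôpital's rule: differentiate numerator and denominator separately.
  f(x) = 3·x^2   ⇒   f'(x) = 6·x
  g(x) = 5·x^2   ⇒   g'(x) = 10·x
  lim(x→∞) f'(x)/g'(x) = lim(x→∞) (6·x)/(10·x)
  = 3/5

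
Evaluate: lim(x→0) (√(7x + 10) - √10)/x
This is a standard limit.

Factor or rationalize the expression:
  lim(x→0) (√(7x + 10) - √10)/x = 7·sqrt(10)/20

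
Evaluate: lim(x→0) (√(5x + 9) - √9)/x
This is a standard limit.

Factor or rationalize the expression:
  lim(x→0) (√(5x + 9) - √9)/x = 5/6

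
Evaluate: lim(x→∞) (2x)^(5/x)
This is an exponential indeterminate form.

For exponential indeterminate forms, take the natural log:
  Let L = lim(x→∞) (2x)^(5/x)
  Then ln(L) = lim(x→∞) [exponent × ln(base)]
  Evaluate using L'Hôpital or standard limits, then exponentiate.
  L = 1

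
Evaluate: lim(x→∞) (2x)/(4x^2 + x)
This is an ∞/∞ indeterminate form.

Apply L'Hôpital's rule: differentiate numerator and denominator separately.
  f(x) = 2·x   ⇒   f'(x) = 2
  g(x) = 4·x^2 + x   ⇒   g'(x) = 8·x + 1
  lim(x→∞) f'(x)/g'(x) = lim(x→∞) (2)/(8·x + 1)
  = 0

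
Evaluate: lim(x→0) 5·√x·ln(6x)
This is a 0·∞ indeterminate form.

Rewrite 0·∞ as a quotient (0/0 or ∞/∞ form), then apply L'Hôpital's rule:
  lim(x→0) 5·√x·ln(6x) = 0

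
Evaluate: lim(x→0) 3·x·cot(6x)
This is a 0·∞ indeterminate form.

Rewrite 0·∞ as a quotient (0/0 or ∞/∞ form), then apply L'Hôpital's rule:
  lim(x→0) 3·x·cot(6x) = 1/2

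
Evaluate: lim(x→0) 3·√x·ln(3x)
This is a 0·∞ indeterminate form.

Rewrite 0·∞ as a quotient (0/0 or ∞/∞ form), then apply L'Hôpital's rule:
  lim(x→0) 3·√x·ln(3x) = 0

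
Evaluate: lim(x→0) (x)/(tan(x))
This is a 0/0 indeterminate form.

Apply L'Hôpital's rule: differentiate numerator and denominator separately.
  f(x) = x   ⇒   f'(x) = 1
  g(x) = tan(x)   ⇒   g'(x) = tan(x)^2 + 1
  lim(x→0) f'(x)/g'(x) = lim(x→0) (1)/(tan(x)^2 + 1)
  = 1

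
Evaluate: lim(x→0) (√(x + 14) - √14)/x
This is a standard limit.

Factor or rationalize the expression:
  lim(x→0) (√(x + 14) - √14)/x = sqrt(14)/28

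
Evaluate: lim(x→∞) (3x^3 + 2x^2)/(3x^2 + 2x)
This is an ∞/∞ indeterminate form.

Apply L'Hôpital's rule: differentiate numerator and denominator separately.
  f(x) = 3·x^3 + 2·x^2   ⇒   f'(x) = 9·x^2 + 4·x
  g(x) = 3·x^2 + 2·x   ⇒   g'(x) = 6·x + 2
  lim(x→∞) f'(x)/g'(x) = lim(x→∞) (9·x^2 + 4·x)/(6·x + 2)
  = ∞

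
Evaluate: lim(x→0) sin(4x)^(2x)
This is an exponential indeterminate form.

For exponential indeterminate forms, take the natural log:
  Let L = lim(x→0) sin(4x)^(2x)
  Then ln(L) = lim(x→0) [exponent × ln(base)]
  Evaluate using L'Hôpital or standard limits, then exponentiate.
  L = 1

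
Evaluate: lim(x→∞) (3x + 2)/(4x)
This is an ∞/∞ indeterminate form.

Apply L'Hôpital's rule: differentiate numerator and denominator separately.
  f(x) = 3·x + 2   ⇒   f'(x) = 3
  g(x) = 4·x   ⇒   g'(x) = 4
  lim(x→∞) f'(x)/g'(x) = lim(x→∞) (3)/(4)
  = 3/4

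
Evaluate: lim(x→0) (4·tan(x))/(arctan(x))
This is a 0/0 indeterminate form.

Apply L'Hôpital's rule: differentiate numerator and denominator separately.
  f(x) = 4·tan(x)   ⇒   f'(x) = 4·tan(x)^2 + 4
  g(x) = atan(x)   ⇒   g'(x) = 1/(x^2 + 1)
  lim(x→0) f'(x)/g'(x) = lim(x→0) (4·tan(x)^2 + 4)/(1/(x^2 + 1))
  = 4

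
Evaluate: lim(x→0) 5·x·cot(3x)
This is a 0·∞ indeterminate form.

Rewrite 0·∞ as a quotient (0/0 or ∞/∞ form), then apply L'Hôpital's rule:
  lim(x→0) 5·x·cot(3x) = 5/3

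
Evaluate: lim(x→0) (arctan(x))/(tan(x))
This is a 0/0 indeterminate form.

Apply L'Hôpital's rule: differentiate numerator and denominator separately.
  f(x) = atan(x)   ⇒   f'(x) = 1/(x^2 + 1)
  g(x) = tan(x)   ⇒   g'(x) = tan(x)^2 + 1
  lim(x→0) f'(x)/g'(x) = lim(x→0) (1/(x^2 + 1))/(tan(x)^2 + 1)
  = 1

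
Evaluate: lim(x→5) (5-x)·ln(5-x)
This is a 0·∞ indeterminate form.

Rewrite 0·∞ as a quotient (0/0 or ∞/∞ form), then apply L'Hôpital's rule:
  lim(x→5) (5-x)·ln(5-x) = 0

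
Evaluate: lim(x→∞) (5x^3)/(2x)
This is an ∞/∞ indeterminate form.

Apply L'Hôpital's rule: differentiate numerator and denominator separately.
  f(x) = 5·x^3   ⇒   f'(x) = 15·x^2
  g(x) = 2·x   ⇒   g'(x) = 2
  lim(x→∞) f'(x)/g'(x) = lim(x→∞) (15·x^2)/(2)
  = ∞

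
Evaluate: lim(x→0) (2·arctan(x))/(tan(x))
This is a 0/0 indeterminate form.

Apply L'Hôpital's rule: differentiate numerator and denominator separately.
  f(x) = 2·atan(x)   ⇒   f'(x) = 2/(x^2 + 1)
  g(x) = tan(x)   ⇒   g'(x) = tan(x)^2 + 1
  lim(x→0) f'(x)/g'(x) = lim(x→0) (2/(x^2 + 1))/(tan(x)^2 + 1)
  = 2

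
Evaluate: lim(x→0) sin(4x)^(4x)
This is an exponential indeterminate form.

For exponential indeterminate forms, take the natural log:
  Let L = lim(x→0) sin(4x)^(4x)
  Then ln(L) = lim(x→0) [exponent × ln(base)]
  Evaluate using L'Hôpital or standard limits, then exponentiate.
  L = 1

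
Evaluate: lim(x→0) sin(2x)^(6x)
This is an exponential indeterminate form.

For exponential indeterminate forms, take the natural log:
  Let L = lim(x→0) sin(2x)^(6x)
  Then ln(L) = lim(x→0) [exponent × ln(base)]
  Evaluate using L'Hôpital or standard limits, then exponentiate.
  L = 1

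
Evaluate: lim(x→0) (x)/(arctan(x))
This is a 0/0 indeterminate form.

Apply L'Hôpital's rule: differentiate numerator and denominator separately.
  f(x) = x   ⇒   f'(x) = 1
  g(x) = atan(x)   ⇒   g'(x) = 1/(x^2 + 1)
  lim(x→0) f'(x)/g'(x) = lim(x→0) (1)/(1/(x^2 + 1))
  = 1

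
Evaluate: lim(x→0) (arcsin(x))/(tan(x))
This is a 0/0 indeterminate form.

Apply L'Hôpital's rule: differentiate numerator and denominator separately.
  f(x) = asin(x)   ⇒   f'(x) = 1/sqrt(1 - x^2)
  g(x) = tan(x)   ⇒   g'(x) = tan(x)^2 + 1
  lim(x→0) f'(x)/g'(x) = lim(x→0) (1/sqrt(1 - x^2))/(tan(x)^2 + 1)
  = 1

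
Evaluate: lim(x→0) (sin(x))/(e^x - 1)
This is a 0/0 indeterminate form.

Apply L'Hôpital's rule: differentiate numerator and denominator separately.
  f(x) = sin(x)   ⇒   f'(x) = cos(x)
  g(x) = e^(x) - 1   ⇒   g'(x) = e^(x)
  lim(x→0) f'(x)/g'(x) = lim(x→0) (cos(x))/(e^(x))
  = 1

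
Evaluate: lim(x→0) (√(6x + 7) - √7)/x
This is a standard limit.

Factor or rationalize the expression:
  lim(x→0) (√(6x + 7) - √7)/x = 3·sqrt(7)/7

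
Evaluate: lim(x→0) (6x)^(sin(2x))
This is an exponential indeterminate form.

For exponential indeterminate forms, take the natural log:
  Let L = lim(x→0) (6x)^(sin(2x))
  Then ln(L) = lim(x→0) [exponent × ln(base)]
  Evaluate using L'Hôpital or standard limits, then exponentiate.
  L = 1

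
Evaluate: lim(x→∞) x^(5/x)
This is an exponential indeterminate form.

For exponential indeterminate forms, take the natural log:
  Let L = lim(x→∞) x^(5/x)
  Then ln(L) = lim(x→∞) [exponent × ln(base)]
  Evaluate using L'Hôpital or standard limits, then exponentiate.
  L = 1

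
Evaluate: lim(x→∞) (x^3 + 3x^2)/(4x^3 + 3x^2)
This is an ∞/∞ indeterminate form.

Apply L'Hôpital's rule: differentiate numerator and denominator separately.
  f(x) = x^3 + 3·x^2   ⇒   f'(x) = 3·x^2 + 6·x
  g(x) = 4·x^3 + 3·x^2   ⇒   g'(x) = 12·x^2 + 6·x
  lim(x→∞) f'(x)/g'(x) = lim(x→∞) (3·x^2 + 6·x)/(12·x^2 + 6·x)
  = 1/4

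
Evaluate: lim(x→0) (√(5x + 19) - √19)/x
This is a standard limit.

Factor or rationalize the expression:
  lim(x→0) (√(5x + 19) - √19)/x = 5·sqrt(19)/38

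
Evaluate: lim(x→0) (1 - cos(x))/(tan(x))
This is a 0/0 indeterminate form.

Apply L'Hôpital's rule: differentiate numerator and denominator separately.
  f(x) = 1 - cos(x)   ⇒   f'(x) = sin(x)
  g(x) = tan(x)   ⇒   g'(x) = tan(x)^2 + 1
  lim(x→0) f'(x)/g'(x) = lim(x→0) (sin(x))/(tan(x)^2 + 1)
  = 0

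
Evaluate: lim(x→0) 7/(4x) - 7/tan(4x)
This is an ∞-∞ indeterminate form.

Combine fractions or rationalize to convert ∞-∞ to 0/0 form:
  lim(x→0) 7/(4x) - 7/tan(4x) = 0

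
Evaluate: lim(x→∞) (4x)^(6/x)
This is an exponential indeterminate form.

For exponential indeterminate forms, take the natural log:
  Let L = lim(x→∞) (4x)^(6/x)
  Then ln(L) = lim(x→∞) [exponent × ln(base)]
  Evaluate using L'Hôpital or standard limits, then exponentiate.
  L = 1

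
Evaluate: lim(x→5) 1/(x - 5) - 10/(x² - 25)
This is an ∞-∞ indeterminate form.

Combine fractions or rationalize to convert ∞-∞ to 0/0 form:
  lim(x→5) 1/(x - 5) - 10/(x² - 25) = 1/10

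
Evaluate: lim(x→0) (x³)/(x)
This is a 0/0 indeterminate form.

Apply L'Hôpital's rule: differentiate numerator and denominator separately.
  f(x) = x^3   ⇒   f'(x) = 3·x^2
  g(x) = x   ⇒   g'(x) = 1
  lim(x→0) f'(x)/g'(x) = lim(x→0) (3·x^2)/(1)
  = 0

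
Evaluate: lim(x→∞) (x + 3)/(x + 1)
This is an ∞/∞ indeterminate form.

Apply L'Hôpital's rule: differentiate numerator and denominator separately.
  f(x) = x + 3   ⇒   f'(x) = 1
  g(x) = x + 1   ⇒   g'(x) = 1
  lim(x→∞) f'(x)/g'(x) = lim(x→∞) (1)/(1)
  = 1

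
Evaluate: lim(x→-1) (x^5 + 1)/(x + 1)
This is a standard limit.

Factor or rationalize the expression:
  lim(x→-1) (x^5 + 1)/(x + 1) = 5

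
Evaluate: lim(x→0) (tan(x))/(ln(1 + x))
This is a 0/0 indeterminate form.

Apply L'Hôpital's rule: differentiate numerator and denominator separately.
  f(x) = tan(x)   ⇒   f'(x) = tan(x)^2 + 1
  g(x) = ln(x + 1)   ⇒   g'(x) = 1/(x + 1)
  lim(x→0) f'(x)/g'(x) = lim(x→0) (tan(x)^2 + 1)/(1/(x + 1))
  = 1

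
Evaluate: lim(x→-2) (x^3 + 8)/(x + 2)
This is a standard limit.

Factor or rationalize the expression:
  lim(x→-2) (x^3 + 8)/(x + 2) = 12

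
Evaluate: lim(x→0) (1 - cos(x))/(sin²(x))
This is a 0/0 indeterminate form.

Apply L'Hôpital's rule: differentiate numerator and denominator separately.
  f(x) = 1 - cos(x)   ⇒   f'(x) = sin(x)
  g(x) = sin(x)^2   ⇒   g'(x) = 2·sin(x)·cos(x)
  lim(x→0) f'(x)/g'(x) = lim(x→0) (sin(x))/(2·sin(x)·cos(x))
  = 1/2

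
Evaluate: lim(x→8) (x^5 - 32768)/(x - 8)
This is a standard limit.

Factor or rationalize the expression:
  lim(x→8) (x^5 - 32768)/(x - 8) = 20480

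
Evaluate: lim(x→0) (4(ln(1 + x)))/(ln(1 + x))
This is a 0/0 indeterminate form.

Apply L'Hôpital's rule: differentiate numerator and denominator separately.
  f(x) = 4·ln(x + 1)   ⇒   f'(x) = 4/(x + 1)
  g(x) = ln(x + 1)   ⇒   g'(x) = 1/(x + 1)
  lim(x→0) f'(x)/g'(x) = lim(x→0) (4/(x + 1))/(1/(x + 1))
  = 4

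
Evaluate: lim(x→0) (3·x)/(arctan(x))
This is a 0/0 indeterminate form.

Apply L'Hôpital's rule: differentiate numerator and denominator separately.
  f(x) = 3·x   ⇒   f'(x) = 3
  g(x) = atan(x)   ⇒   g'(x) = 1/(x^2 + 1)
  lim(x→0) f'(x)/g'(x) = lim(x→0) (3)/(1/(x^2 + 1))
  = 3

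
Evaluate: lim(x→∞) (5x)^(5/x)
This is an exponential indeterminate form.

For exponential indeterminate forms, take the natural log:
  Let L = lim(x→∞) (5x)^(5/x)
  Then ln(L) = lim(x→∞) [exponent × ln(base)]
  Evaluate using L'Hôpital or standard limits, then exponentiate.
  L = 1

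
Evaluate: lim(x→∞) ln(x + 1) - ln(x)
This is an ∞-∞ indeterminate form.

Combine fractions or rationalize to convert ∞-∞ to 0/0 form:
  lim(x→∞) ln(x + 1) - ln(x) = 0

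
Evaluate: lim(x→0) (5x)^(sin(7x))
This is an exponential indeterminate form.

For exponential indeterminate forms, take the natural log:
  Let L = lim(x→0) (5x)^(sin(7x))
  Then ln(L) = lim(x→0) [exponent × ln(base)]
  Evaluate using L'Hôpital or standard limits, then exponentiate.
  L = 1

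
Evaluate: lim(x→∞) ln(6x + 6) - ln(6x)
This is an ∞-∞ indeterminate form.

Combine fractions or rationalize to convert ∞-∞ to 0/0 form:
  lim(x→∞) ln(6x + 6) - ln(6x) = 0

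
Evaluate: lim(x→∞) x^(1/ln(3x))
This is an exponential indeterminate form.

For exponential indeterminate forms, take the natural log:
  Let L = lim(x→∞) x^(1/ln(3x))
  Then ln(L) = lim(x→∞) [exponent × ln(base)]
  Evaluate using L'Hôpital or standard limits, then exponentiate.
  L = e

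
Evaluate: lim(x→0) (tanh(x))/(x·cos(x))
This is a 0/0 indeterminate form.

Apply L'Hôpital's rule: differentiate numerator and denominator separately.
  f(x) = tanh(x)   ⇒   f'(x) = 1 - tanh(x)^2
  g(x) = x·cos(x)   ⇒   g'(x) = -x·sin(x) + cos(x)
  lim(x→0) f'(x)/g'(x) = lim(x→0) (1 - tanh(x)^2)/(-x·sin(x) + cos(x))
  = 1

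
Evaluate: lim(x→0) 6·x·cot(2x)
This is a 0·∞ indeterminate form.

Rewrite 0·∞ as a quotient (0/0 or ∞/∞ form), then apply L'Hôpital's rule:
  lim(x→0) 6·x·cot(2x) = 3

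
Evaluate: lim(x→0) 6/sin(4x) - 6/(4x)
This is an ∞-∞ indeterminate form.

Combine fractions or rationalize to convert ∞-∞ to 0/0 form:
  lim(x→0) 6/sin(4x) - 6/(4x) = 0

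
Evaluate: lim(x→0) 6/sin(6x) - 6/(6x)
This is an ∞-∞ indeterminate form.

Combine fractions or rationalize to convert ∞-∞ to 0/0 form:
  lim(x→0) 6/sin(6x) - 6/(6x) = 0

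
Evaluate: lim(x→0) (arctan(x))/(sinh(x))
This is a 0/0 indeterminate form.

Apply L'Hôpital's rule: differentiate numerator and denominator separately.
  f(x) = atan(x)   ⇒   f'(x) = 1/(x^2 + 1)
  g(x) = sinh(x)   ⇒   g'(x) = cosh(x)
  lim(x→0) f'(x)/g'(x) = lim(x→0) (1/(x^2 + 1))/(cosh(x))
  = 1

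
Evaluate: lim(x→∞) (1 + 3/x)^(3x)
This is an exponential indeterminate form.

For exponential indeterminate forms, take the natural log:
  Let L = lim(x→∞) (1 + 3/x)^(3x)
  Then ln(L) = lim(x→∞) [exponent × ln(base)]
  Evaluate using L'Hôpital or standard limits, then exponentiate.
  L = e^(9)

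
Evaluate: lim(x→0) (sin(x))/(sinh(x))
This is a 0/0 indeterminate form.

Apply L'Hôpital's rule: differentiate numerator and denominator separately.
  f(x) = sin(x)   ⇒   f'(x) = cos(x)
  g(x) = sinh(x)   ⇒   g'(x) = cosh(x)
  lim(x→0) f'(x)/g'(x) = lim(x→0) (cos(x))/(cosh(x))
  = 1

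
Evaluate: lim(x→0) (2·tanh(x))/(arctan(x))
This is a 0/0 indeterminate form.

Apply L'Hôpital's rule: differentiate numerator and denominator separately.
  f(x) = 2·tanh(x)   ⇒   f'(x) = 2 - 2·tanh(x)^2
  g(x) = atan(x)   ⇒   g'(x) = 1/(x^2 + 1)
  lim(x→0) f'(x)/g'(x) = lim(x→0) (2 - 2·tanh(x)^2)/(1/(x^2 + 1))
  = 2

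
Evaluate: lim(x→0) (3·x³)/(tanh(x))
This is a 0/0 indeterminate form.

Apply L'Hôpital's rule: differentiate numerator and denominator separately.
  f(x) = 3·x^3   ⇒   f'(x) = 9·x^2
  g(x) = tanh(x)   ⇒   g'(x) = 1 - tanh(x)^2
  lim(x→0) f'(x)/g'(x) = lim(x→0) (9·x^2)/(1 - tanh(x)^2)
  = 0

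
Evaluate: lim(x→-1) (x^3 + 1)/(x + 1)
This is a standard limit.

Factor or rationalize the expression:
  lim(x→-1) (x^3 + 1)/(x + 1) = 3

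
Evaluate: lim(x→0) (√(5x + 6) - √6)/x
This is a standard limit.

Factor or rationalize the expression:
  lim(x→0) (√(5x + 6) - √6)/x = 5·sqrt(6)/12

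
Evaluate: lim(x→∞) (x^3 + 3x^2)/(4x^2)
This is an ∞/∞ indeterminate form.

Apply L'Hôpital's rule: differentiate numerator and denominator separately.
  f(x) = x^3 + 3·x^2   ⇒   f'(x) = 3·x^2 + 6·x
  g(x) = 4·x^2   ⇒   g'(x) = 8·x
  lim(x→∞) f'(x)/g'(x) = lim(x→∞) (3·x^2 + 6·x)/(8·x)
  = ∞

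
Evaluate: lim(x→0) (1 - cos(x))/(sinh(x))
This is a 0/0 indeterminate form.

Apply L'Hôpital's rule: differentiate numerator and denominator separately.
  f(x) = 1 - cos(x)   ⇒   f'(x) = sin(x)
  g(x) = sinh(x)   ⇒   g'(x) = cosh(x)
  lim(x→0) f'(x)/g'(x) = lim(x→0) (sin(x))/(cosh(x))
  = 0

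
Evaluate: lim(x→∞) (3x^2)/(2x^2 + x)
This is an ∞/∞ indeterminate form.

Apply L'Hôpital's rule: differentiate numerator and denominator separately.
  f(x) = 3·x^2   ⇒   f'(x) = 6·x
  g(x) = 2·x^2 + x   ⇒   g'(x) = 4·x + 1
  lim(x→∞) f'(x)/g'(x) = lim(x→∞) (6·x)/(4·x + 1)
  = 3/2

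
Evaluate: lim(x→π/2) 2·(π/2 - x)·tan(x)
This is a 0·∞ indeterminate form.

Rewrite 0·∞ as a quotient (0/0 or ∞/∞ form), then apply L'Hôpital's rule:
  lim(x→π/2) 2·(π/2 - x)·tan(x) = 2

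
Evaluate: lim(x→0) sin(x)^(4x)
This is an exponential indeterminate form.

For exponential indeterminate forms, take the natural log:
  Let L = lim(x→0) sin(x)^(4x)
  Then ln(L) = lim(x→0) [exponent × ln(base)]
  Evaluate using L'Hôpital or standard limits, then exponentiate.
  L = 1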